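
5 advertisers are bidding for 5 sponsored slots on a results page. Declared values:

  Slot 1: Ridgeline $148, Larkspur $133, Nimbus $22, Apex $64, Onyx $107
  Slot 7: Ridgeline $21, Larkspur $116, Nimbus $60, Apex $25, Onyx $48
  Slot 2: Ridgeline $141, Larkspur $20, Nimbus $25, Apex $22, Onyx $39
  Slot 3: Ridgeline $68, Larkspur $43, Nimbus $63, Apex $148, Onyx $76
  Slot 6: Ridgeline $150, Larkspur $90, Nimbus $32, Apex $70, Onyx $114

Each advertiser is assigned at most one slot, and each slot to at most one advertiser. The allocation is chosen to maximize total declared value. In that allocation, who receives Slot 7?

This is a one-to-one assignment (maximum-weight bipartite matching).
Optimal: Ridgeline→Slot 2 ($141), Larkspur→Slot 1 ($133), Nimbus→Slot 7 ($60), Apex→Slot 3 ($148), Onyx→Slot 6 ($114) — total 141+133+60+148+114 = $596.
Max-entry greedy (repeatedly take the single best remaining cell) gives $530, worse by 66.
Checked against all permutations: $596 is optimal.
Nimbus's own top slot is Slot 3 ($63), but forcing Nimbus→Slot 3 and reassigning the rest optimally gives only $498 — worse by 98.

Nimbus receives Slot 7.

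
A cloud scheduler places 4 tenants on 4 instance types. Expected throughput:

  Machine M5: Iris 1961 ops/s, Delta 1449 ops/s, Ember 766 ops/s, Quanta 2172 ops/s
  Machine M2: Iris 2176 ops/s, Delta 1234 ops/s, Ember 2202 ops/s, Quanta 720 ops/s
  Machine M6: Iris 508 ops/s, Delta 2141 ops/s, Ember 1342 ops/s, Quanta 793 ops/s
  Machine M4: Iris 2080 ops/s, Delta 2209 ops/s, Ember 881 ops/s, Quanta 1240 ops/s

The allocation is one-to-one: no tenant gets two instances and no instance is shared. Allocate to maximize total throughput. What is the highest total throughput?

Maximum total: 8595 ops/s

Optimal: Iris→Machine M4 (2080 ops/s), Delta→Machine M6 (2141 ops/s), Ember→Machine M2 (2202 ops/s), Quanta→Machine M5 (2172 ops/s) — total 2080+2141+2202+2172 = 8595 ops/s.
Max-entry greedy (repeatedly take the single best remaining cell) gives 7091 ops/s, worse by 1504.
Swapping Iris↔Quanta (Iris→Machine M5 1961 ops/s, Quanta→Machine M4 1240 ops/s) loses 1051.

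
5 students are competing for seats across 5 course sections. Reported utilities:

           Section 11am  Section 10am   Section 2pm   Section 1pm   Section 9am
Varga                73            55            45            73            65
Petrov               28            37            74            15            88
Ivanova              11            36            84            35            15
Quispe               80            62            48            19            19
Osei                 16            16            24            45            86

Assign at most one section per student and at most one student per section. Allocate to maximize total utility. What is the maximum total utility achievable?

Max total: 360 points

Treat this as an assignment problem: match each student to one section.
Optimal: Varga→Section 1pm (73 points), Petrov→Section 10am (37 points), Ivanova→Section 2pm (84 points), Quispe→Section 11am (80 points), Osei→Section 9am (86 points) — total 73+37+84+80+86 = 360 points.
Row-greedy (each student in turn takes its best remaining section) gives 352 points, worse by 8.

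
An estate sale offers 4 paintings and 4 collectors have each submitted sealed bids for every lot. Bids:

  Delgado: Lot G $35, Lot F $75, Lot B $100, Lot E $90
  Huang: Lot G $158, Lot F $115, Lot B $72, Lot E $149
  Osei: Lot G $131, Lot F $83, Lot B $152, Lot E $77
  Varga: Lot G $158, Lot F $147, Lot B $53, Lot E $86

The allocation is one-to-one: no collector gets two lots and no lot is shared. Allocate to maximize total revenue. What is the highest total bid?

Max total: $547

Optimal: Delgado→Lot E ($90), Huang→Lot G ($158), Osei→Lot B ($152), Varga→Lot F ($147) — total 90+158+152+147 = $547.
Row-greedy (each collector in turn takes its best remaining lot) gives $427, worse by 120.
Next-best assignment: Delgado→Lot F, Huang→Lot E, Osei→Lot B, Varga→Lot G = $534.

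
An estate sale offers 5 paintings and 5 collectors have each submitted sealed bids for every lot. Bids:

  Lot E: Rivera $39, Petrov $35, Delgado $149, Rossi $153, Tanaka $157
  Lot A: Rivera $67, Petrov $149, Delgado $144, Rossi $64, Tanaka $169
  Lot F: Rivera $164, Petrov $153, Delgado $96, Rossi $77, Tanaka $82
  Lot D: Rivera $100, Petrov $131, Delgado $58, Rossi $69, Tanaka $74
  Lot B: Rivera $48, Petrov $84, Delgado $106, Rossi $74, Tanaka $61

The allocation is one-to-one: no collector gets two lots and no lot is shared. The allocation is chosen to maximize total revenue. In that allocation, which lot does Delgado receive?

Treat this as an assignment problem: match each collector to one lot.
Optimal: Rivera→Lot F ($164), Petrov→Lot D ($131), Delgado→Lot B ($106), Rossi→Lot E ($153), Tanaka→Lot A ($169) — total 164+131+106+153+169 = $723.
Next-best assignment: Rivera→Lot F, Petrov→Lot D, Delgado→Lot E, Rossi→Lot B, Tanaka→Lot A = $687.
Swapping Tanaka↔Rivera (Tanaka→Lot F $82, Rivera→Lot A $67) loses 184.
Delgado's own top lot is Lot E ($149), but forcing Delgado→Lot E and reassigning the rest optimally gives only $687 — worse by 36.

Delgado receives Lot B.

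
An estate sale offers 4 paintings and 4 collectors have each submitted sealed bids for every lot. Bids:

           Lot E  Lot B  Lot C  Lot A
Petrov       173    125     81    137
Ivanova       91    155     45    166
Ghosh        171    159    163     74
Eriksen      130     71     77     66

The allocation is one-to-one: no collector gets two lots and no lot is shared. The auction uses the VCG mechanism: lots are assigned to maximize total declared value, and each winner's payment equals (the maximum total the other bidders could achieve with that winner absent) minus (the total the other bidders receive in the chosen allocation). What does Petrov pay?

Petrov pays $11.

Efficient allocation: Petrov→Lot A ($137), Ivanova→Lot B ($155), Ghosh→Lot C ($163), Eriksen→Lot E ($130); total welfare W = $585.
Petrov receives Lot A at value $137, so the others get W − 137 = $448.
Without Petrov: best allocation of the remaining 3 bidders over all 4 lots is Ivanova→Lot A ($166), Ghosh→Lot C ($163), Eriksen→Lot E ($130), total $459.
VCG payment = (others' best without Petrov) − (others' welfare with Petrov) = 459 − 448 = $11.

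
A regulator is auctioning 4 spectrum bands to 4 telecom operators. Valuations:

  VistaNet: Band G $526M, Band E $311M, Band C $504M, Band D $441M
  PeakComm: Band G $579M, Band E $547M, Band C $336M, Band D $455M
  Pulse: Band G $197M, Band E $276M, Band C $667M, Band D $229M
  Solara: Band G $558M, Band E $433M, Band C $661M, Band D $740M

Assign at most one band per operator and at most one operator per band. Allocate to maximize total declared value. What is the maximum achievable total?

This is a one-to-one assignment (maximum-weight bipartite matching).
Optimal: VistaNet→Band G ($526M), PeakComm→Band E ($547M), Pulse→Band C ($667M), Solara→Band D ($740M) — total 526+547+667+740 = $2480M.
Swapping Solara↔PeakComm (Solara→Band E $433M, PeakComm→Band D $455M) loses 399.

Max total: $2480M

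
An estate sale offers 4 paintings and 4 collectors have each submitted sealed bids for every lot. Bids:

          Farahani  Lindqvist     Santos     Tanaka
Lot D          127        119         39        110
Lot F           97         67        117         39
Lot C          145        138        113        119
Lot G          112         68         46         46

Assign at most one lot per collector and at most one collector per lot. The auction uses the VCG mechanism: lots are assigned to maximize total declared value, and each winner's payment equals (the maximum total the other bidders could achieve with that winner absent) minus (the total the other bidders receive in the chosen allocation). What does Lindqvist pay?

Efficient allocation: Farahani→Lot G ($112), Lindqvist→Lot C ($138), Santos→Lot F ($117), Tanaka→Lot D ($110); total welfare W = $477.
Lindqvist receives Lot C at value $138, so the others get W − 138 = $339.
Without Lindqvist: best allocation of the remaining 3 bidders over all 4 lots is Farahani→Lot C ($145), Santos→Lot F ($117), Tanaka→Lot D ($110), total $372.
VCG payment = (others' best without Lindqvist) − (others' welfare with Lindqvist) = 372 − 339 = $33.

Lindqvist pays $33.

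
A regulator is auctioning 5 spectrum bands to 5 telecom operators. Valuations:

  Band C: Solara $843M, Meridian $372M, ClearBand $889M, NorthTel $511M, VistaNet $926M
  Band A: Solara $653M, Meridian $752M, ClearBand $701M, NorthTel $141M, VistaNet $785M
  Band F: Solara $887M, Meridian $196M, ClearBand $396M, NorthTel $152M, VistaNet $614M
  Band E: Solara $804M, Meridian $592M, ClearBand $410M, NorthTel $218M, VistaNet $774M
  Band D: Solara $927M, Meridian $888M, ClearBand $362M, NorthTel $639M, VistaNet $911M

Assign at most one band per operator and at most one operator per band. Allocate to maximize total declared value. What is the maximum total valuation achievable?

This is the linear assignment problem.
Optimal: Solara→Band F ($887M), Meridian→Band A ($752M), ClearBand→Band C ($889M), NorthTel→Band D ($639M), VistaNet→Band E ($774M) — total 887+752+889+639+774 = $3941M.
Column-greedy (each band in turn goes to its best remaining operator) gives $3614M, worse by 327.
Next-best assignment: Solara→Band F, Meridian→Band E, ClearBand→Band C, NorthTel→Band D, VistaNet→Band A = $3792M.
Swapping VistaNet↔Meridian (VistaNet→Band A $785M, Meridian→Band E $592M) loses 149.

Max total: $3941M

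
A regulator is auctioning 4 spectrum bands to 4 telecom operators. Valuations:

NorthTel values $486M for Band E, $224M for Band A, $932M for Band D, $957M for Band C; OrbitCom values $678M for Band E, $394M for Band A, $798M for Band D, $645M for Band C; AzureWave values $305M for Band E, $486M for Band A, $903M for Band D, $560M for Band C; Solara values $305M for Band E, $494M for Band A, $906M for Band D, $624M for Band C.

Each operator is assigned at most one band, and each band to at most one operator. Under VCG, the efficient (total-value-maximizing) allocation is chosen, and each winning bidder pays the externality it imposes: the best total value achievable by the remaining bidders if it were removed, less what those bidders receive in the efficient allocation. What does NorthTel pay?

Efficient allocation: NorthTel→Band C ($957M), OrbitCom→Band E ($678M), AzureWave→Band D ($903M), Solara→Band A ($494M); total welfare W = $3032M.
NorthTel receives Band C at value $957M, so the others get W − 957 = $2075M.
Without NorthTel: best allocation of the remaining 3 bidders over all 4 bands is OrbitCom→Band E ($678M), AzureWave→Band D ($903M), Solara→Band C ($624M), total $2205M.
VCG payment = (others' best without NorthTel) − (others' welfare with NorthTel) = 2205 − 2075 = $130M.

NorthTel pays $130M.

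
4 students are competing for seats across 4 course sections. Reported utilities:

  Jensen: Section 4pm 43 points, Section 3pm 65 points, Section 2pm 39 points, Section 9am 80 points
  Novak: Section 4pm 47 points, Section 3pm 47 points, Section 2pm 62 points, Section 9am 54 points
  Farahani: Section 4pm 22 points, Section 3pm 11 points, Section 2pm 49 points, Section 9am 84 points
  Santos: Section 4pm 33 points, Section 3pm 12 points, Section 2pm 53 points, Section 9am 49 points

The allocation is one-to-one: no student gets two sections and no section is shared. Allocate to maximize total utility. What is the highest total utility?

Optimal: Jensen→Section 3pm (65 points), Novak→Section 4pm (47 points), Farahani→Section 9am (84 points), Santos→Section 2pm (53 points) — total 65+47+84+53 = 249 points.
Max-entry greedy (repeatedly take the single best remaining cell) gives 244 points, worse by 5.

Max total: 249 points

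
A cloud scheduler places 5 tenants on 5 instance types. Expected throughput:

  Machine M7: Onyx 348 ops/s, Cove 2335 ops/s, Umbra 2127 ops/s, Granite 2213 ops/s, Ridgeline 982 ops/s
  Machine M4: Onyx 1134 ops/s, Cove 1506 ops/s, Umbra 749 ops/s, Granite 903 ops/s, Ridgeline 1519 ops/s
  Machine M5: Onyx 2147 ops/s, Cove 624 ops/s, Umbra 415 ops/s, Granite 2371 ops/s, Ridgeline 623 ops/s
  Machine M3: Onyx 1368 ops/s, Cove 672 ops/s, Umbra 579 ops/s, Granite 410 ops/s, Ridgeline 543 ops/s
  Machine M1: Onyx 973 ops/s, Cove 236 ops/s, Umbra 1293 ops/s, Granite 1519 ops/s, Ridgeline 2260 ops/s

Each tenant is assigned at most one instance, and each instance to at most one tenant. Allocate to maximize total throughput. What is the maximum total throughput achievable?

Max total: 9632 ops/s

This is a one-to-one assignment (maximum-weight bipartite matching).
Optimal: Onyx→Machine M3 (1368 ops/s), Cove→Machine M4 (1506 ops/s), Umbra→Machine M7 (2127 ops/s), Granite→Machine M5 (2371 ops/s), Ridgeline→Machine M1 (2260 ops/s) — total 1368+1506+2127+2371+2260 = 9632 ops/s.
No other one-to-one assignment exceeds 9632 ops/s.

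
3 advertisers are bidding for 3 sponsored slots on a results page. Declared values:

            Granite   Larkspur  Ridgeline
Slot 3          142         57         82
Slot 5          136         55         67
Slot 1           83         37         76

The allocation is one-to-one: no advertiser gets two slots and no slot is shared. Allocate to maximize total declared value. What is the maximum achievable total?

Treat this as an assignment problem: match each advertiser to one slot.
Optimal: Granite→Slot 3 ($142), Larkspur→Slot 5 ($55), Ridgeline→Slot 1 ($76) — total 142+55+76 = $273.
Column-greedy (each slot in turn goes to its best remaining advertiser) gives $246, worse by 27.
Next-best assignment: Granite→Slot 5, Larkspur→Slot 3, Ridgeline→Slot 1 = $269.
Swapping Granite↔Larkspur (Granite→Slot 5 $136, Larkspur→Slot 3 $57) loses 4.

Max total: $273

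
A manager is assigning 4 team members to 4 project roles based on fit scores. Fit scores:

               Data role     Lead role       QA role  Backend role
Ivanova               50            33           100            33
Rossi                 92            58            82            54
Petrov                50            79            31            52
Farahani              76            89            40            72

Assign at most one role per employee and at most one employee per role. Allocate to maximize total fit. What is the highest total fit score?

This is the linear assignment problem.
Optimal: Ivanova→QA role (100 pts), Rossi→Data role (92 pts), Petrov→Lead role (79 pts), Farahani→Backend role (72 pts) — total 100+92+79+72 = 343 pts.
Max-entry greedy (repeatedly take the single best remaining cell) gives 333 pts, worse by 10.

Max total: 343 pts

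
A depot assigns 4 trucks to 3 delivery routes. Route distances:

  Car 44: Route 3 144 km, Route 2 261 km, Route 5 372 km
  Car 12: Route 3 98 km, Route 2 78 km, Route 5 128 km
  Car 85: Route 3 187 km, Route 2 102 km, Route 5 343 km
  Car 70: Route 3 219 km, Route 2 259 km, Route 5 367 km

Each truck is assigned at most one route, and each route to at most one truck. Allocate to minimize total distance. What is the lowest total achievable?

Treat this as an assignment problem: match each truck to one route.
Optimal: Car 44→Route 3 (144 km), Car 85→Route 2 (102 km), Car 12→Route 5 (128 km) — total 144+102+128 = 374 km.
Next-best assignment: Car 70→Route 3, Car 85→Route 2, Car 12→Route 5 = 449 km.

Minimum total: 374 km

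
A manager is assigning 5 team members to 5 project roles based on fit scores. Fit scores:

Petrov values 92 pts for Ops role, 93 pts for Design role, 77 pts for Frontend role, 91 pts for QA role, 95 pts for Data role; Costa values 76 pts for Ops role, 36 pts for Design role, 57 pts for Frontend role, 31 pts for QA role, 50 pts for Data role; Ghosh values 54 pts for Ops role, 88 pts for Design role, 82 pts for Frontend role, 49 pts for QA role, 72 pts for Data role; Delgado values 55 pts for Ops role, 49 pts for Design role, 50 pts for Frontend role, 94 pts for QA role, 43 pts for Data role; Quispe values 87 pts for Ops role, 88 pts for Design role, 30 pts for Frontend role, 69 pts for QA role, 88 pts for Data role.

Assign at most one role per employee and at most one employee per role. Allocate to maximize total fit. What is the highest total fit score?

Max total: 435 pts

Optimal: Petrov→Data role (95 pts), Costa→Ops role (76 pts), Ghosh→Frontend role (82 pts), Delgado→QA role (94 pts), Quispe→Design role (88 pts) — total 95+76+82+94+88 = 435 pts.
Row-greedy (each employee in turn takes its best remaining role) gives 383 pts, worse by 52.
Swapping Petrov↔Costa (Petrov→Ops role 92 pts, Costa→Data role 50 pts) loses 29.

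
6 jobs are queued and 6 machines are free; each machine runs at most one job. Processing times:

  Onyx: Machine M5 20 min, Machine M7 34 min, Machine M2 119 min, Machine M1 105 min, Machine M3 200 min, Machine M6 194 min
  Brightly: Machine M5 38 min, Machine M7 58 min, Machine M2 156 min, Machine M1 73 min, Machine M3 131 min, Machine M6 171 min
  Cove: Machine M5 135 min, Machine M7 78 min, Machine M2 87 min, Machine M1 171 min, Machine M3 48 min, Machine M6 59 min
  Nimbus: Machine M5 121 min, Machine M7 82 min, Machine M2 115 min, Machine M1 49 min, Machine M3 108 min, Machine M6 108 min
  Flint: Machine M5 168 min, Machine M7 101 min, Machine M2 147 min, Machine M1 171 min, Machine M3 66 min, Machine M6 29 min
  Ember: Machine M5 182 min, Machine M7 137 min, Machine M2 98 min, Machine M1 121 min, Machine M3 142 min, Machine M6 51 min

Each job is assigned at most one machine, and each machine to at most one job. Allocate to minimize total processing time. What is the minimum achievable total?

Treat this as an assignment problem: match each job to one machine.
Optimal: Onyx→Machine M7 (34 min), Brightly→Machine M5 (38 min), Cove→Machine M3 (48 min), Nimbus→Machine M1 (49 min), Flint→Machine M6 (29 min), Ember→Machine M2 (98 min) — total 34+38+48+49+29+98 = 296 min.
Min-entry greedy (repeatedly take the single cheapest remaining cell) gives 302 min, worse by 6.
Every other assignment is strictly worse.

Min total: 296 min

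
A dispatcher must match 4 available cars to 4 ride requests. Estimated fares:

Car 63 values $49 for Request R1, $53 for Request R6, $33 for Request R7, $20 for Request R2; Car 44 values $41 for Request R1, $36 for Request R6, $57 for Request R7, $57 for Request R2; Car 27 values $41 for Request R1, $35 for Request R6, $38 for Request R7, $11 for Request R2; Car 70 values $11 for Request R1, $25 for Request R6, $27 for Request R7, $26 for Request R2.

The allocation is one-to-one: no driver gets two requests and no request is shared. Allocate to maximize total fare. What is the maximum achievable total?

Max total: $178

Optimal: Car 63→Request R6 ($53), Car 44→Request R2 ($57), Car 27→Request R1 ($41), Car 70→Request R7 ($27) — total 53+57+41+27 = $178.
Max-entry greedy (repeatedly take the single best remaining cell) gives $177, worse by 1.
Checked against all permutations: $178 is optimal.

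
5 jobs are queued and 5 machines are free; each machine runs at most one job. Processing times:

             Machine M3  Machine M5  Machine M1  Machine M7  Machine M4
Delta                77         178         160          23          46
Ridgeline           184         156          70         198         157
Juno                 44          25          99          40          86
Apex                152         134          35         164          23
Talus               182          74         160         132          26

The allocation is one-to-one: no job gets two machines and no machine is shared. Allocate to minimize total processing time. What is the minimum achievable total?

Min total: 234 min

Treat this as an assignment problem: match each job to one machine.
Optimal: Delta→Machine M7 (23 min), Ridgeline→Machine M1 (70 min), Juno→Machine M3 (44 min), Apex→Machine M4 (23 min), Talus→Machine M5 (74 min) — total 23+70+44+23+74 = 234 min.
Min-entry greedy (repeatedly take the single cheapest remaining cell) gives 323 min, worse by 89.
Next-best assignment: Delta→Machine M3, Ridgeline→Machine M1, Juno→Machine M7, Apex→Machine M4, Talus→Machine M5 = 284 min.
Checked against all permutations: 234 min is optimal.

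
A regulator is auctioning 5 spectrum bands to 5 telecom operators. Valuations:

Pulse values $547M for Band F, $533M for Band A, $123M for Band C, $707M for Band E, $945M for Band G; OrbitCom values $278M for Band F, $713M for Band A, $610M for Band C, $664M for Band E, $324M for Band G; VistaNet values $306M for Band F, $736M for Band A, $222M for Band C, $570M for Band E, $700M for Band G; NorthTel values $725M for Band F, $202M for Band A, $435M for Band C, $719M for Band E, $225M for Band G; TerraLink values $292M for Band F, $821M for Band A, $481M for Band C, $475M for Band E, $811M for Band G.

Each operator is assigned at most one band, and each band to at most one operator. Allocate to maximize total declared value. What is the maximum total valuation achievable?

Max total: $3671M

Optimal: Pulse→Band G ($945M), OrbitCom→Band C ($610M), VistaNet→Band E ($570M), NorthTel→Band F ($725M), TerraLink→Band A ($821M) — total 945+610+570+725+821 = $3671M.
Row-greedy (each operator in turn takes its best remaining band) gives $3434M, worse by 237.
Next-best assignment: Pulse→Band E, OrbitCom→Band C, VistaNet→Band A, NorthTel→Band F, TerraLink→Band G = $3589M.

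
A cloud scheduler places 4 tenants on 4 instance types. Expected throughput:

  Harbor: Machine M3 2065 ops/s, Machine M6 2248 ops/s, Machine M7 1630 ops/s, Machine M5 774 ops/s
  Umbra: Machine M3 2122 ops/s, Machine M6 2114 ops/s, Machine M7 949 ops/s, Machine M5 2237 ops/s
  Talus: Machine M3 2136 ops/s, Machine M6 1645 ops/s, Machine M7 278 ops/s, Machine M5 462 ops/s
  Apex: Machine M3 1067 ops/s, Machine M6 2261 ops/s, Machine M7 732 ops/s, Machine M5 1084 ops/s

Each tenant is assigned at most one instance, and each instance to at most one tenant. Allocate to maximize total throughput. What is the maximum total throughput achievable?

Maximum total: 8264 ops/s

Optimal: Harbor→Machine M7 (1630 ops/s), Umbra→Machine M5 (2237 ops/s), Talus→Machine M3 (2136 ops/s), Apex→Machine M6 (2261 ops/s) — total 1630+2237+2136+2261 = 8264 ops/s.
Row-greedy (each tenant in turn takes its best remaining instance) gives 7353 ops/s, worse by 911.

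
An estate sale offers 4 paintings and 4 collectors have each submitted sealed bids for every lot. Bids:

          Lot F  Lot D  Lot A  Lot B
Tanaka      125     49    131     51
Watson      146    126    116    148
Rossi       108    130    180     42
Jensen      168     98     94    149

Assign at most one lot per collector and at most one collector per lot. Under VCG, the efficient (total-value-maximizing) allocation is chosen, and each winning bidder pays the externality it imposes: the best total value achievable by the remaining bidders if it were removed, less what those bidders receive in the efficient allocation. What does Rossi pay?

Efficient allocation: Tanaka→Lot F ($125), Watson→Lot D ($126), Rossi→Lot A ($180), Jensen→Lot B ($149); total welfare W = $580.
Rossi receives Lot A at value $180, so the others get W − 180 = $400.
Without Rossi: best allocation of the remaining 3 bidders over all 4 lots is Tanaka→Lot A ($131), Watson→Lot B ($148), Jensen→Lot F ($168), total $447.
VCG payment = (others' best without Rossi) − (others' welfare with Rossi) = 447 − 400 = $47.

Rossi pays $47.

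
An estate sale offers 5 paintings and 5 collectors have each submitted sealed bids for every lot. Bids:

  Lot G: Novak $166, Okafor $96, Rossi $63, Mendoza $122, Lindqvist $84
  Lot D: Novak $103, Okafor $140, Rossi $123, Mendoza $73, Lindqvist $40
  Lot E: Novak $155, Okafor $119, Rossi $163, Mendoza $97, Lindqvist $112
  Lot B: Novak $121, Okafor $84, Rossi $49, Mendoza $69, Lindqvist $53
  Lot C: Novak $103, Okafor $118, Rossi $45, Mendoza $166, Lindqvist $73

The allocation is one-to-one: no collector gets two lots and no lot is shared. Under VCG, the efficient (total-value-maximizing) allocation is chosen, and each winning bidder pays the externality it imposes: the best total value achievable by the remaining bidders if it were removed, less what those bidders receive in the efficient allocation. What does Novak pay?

Efficient allocation: Novak→Lot G ($166), Okafor→Lot D ($140), Rossi→Lot E ($163), Mendoza→Lot C ($166), Lindqvist→Lot B ($53); total welfare W = $688.
Novak receives Lot G at value $166, so the others get W − 166 = $522.
Without Novak: best allocation of the remaining 4 bidders over all 5 lots is Okafor→Lot D ($140), Rossi→Lot E ($163), Mendoza→Lot C ($166), Lindqvist→Lot G ($84), total $553.
VCG payment = (others' best without Novak) − (others' welfare with Novak) = 553 − 522 = $31.

Novak pays $31.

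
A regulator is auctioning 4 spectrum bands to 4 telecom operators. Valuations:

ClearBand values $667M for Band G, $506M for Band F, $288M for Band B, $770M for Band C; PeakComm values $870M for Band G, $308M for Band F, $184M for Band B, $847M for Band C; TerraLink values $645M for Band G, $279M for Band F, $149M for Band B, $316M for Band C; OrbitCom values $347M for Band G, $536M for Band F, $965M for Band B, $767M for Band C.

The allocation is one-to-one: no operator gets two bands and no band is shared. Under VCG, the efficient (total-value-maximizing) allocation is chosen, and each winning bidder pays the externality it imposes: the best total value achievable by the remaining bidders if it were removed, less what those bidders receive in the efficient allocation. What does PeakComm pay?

Efficient allocation: ClearBand→Band F ($506M), PeakComm→Band C ($847M), TerraLink→Band G ($645M), OrbitCom→Band B ($965M); total welfare W = $2963M.
PeakComm receives Band C at value $847M, so the others get W − 847 = $2116M.
Without PeakComm: best allocation of the remaining 3 bidders over all 4 bands is ClearBand→Band C ($770M), TerraLink→Band G ($645M), OrbitCom→Band B ($965M), total $2380M.
VCG payment = (others' best without PeakComm) − (others' welfare with PeakComm) = 2380 − 2116 = $264M.

PeakComm pays $264M.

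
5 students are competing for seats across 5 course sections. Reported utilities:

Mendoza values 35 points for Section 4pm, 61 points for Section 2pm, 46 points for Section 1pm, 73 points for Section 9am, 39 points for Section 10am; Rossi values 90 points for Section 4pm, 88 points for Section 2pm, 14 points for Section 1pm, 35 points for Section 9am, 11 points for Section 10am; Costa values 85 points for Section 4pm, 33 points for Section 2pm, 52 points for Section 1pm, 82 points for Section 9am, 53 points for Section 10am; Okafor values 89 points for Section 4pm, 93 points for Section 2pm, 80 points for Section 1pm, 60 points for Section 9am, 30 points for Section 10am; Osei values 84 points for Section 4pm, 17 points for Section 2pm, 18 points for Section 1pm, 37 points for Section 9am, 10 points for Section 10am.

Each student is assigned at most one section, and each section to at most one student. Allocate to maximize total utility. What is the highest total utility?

Optimal: Mendoza→Section 9am (73 points), Rossi→Section 2pm (88 points), Costa→Section 10am (53 points), Okafor→Section 1pm (80 points), Osei→Section 4pm (84 points) — total 73+88+53+80+84 = 378 points.
Max-entry greedy (repeatedly take the single best remaining cell) gives 321 points, worse by 57.
No other one-to-one assignment exceeds 378 points.

Max total: 378 points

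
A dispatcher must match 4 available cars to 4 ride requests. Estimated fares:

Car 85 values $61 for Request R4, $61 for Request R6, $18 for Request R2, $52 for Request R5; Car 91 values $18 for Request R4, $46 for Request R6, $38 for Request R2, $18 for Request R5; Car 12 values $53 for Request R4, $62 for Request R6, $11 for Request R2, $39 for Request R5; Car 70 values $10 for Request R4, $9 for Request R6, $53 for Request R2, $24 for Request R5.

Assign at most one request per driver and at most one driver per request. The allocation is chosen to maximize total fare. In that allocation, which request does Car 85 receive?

Optimal: Car 85→Request R5 ($52), Car 91→Request R6 ($46), Car 12→Request R4 ($53), Car 70→Request R2 ($53) — total 52+46+53+53 = $204.
Car 85's own top request is Request R4 ($61), but forcing Car 85→Request R4 and reassigning the rest optimally gives only $199 — worse by 5.

Car 85 receives Request R5.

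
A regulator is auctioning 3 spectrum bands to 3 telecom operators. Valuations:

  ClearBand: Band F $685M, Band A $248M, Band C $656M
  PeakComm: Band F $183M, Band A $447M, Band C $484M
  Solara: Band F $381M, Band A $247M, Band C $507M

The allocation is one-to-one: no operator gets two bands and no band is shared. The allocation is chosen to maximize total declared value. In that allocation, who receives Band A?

This is a one-to-one assignment (maximum-weight bipartite matching).
Optimal: ClearBand→Band F ($685M), PeakComm→Band A ($447M), Solara→Band C ($507M) — total 685+447+507 = $1639M.
PeakComm's own top band is Band C ($484M), but forcing PeakComm→Band C and reassigning the rest optimally gives only $1416M — worse by 223.

PeakComm receives Band A.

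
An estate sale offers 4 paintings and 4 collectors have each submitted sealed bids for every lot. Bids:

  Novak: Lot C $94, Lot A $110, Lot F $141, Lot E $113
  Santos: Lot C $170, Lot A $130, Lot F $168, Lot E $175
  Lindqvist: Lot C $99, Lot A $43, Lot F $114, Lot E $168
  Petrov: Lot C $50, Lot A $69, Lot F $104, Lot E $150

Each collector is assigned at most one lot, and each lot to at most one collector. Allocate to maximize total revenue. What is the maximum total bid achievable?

Maximum total: $552

This is a one-to-one assignment (maximum-weight bipartite matching).
Optimal: Novak→Lot A ($110), Santos→Lot C ($170), Lindqvist→Lot E ($168), Petrov→Lot F ($104) — total 110+170+168+104 = $552.
Max-entry greedy (repeatedly take the single best remaining cell) gives $484, worse by 68.
Next-best assignment: Novak→Lot F, Santos→Lot C, Lindqvist→Lot E, Petrov→Lot A = $548.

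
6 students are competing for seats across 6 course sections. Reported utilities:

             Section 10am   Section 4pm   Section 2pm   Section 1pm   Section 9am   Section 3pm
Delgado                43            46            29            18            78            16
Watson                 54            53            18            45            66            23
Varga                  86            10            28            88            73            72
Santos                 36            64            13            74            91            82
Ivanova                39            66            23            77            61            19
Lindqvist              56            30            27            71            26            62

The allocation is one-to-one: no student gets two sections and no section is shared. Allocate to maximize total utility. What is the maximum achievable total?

Optimal: Delgado→Section 9am (78 points), Watson→Section 4pm (53 points), Varga→Section 10am (86 points), Santos→Section 3pm (82 points), Ivanova→Section 1pm (77 points), Lindqvist→Section 2pm (27 points) — total 78+53+86+82+77+27 = 403 points.
Max-entry greedy (repeatedly take the single best remaining cell) gives 390 points, worse by 13.
Next-best assignment: Delgado→Section 9am, Watson→Section 2pm, Varga→Section 10am, Santos→Section 3pm, Ivanova→Section 4pm, Lindqvist→Section 1pm = 401 points.

Maximum total: 403 points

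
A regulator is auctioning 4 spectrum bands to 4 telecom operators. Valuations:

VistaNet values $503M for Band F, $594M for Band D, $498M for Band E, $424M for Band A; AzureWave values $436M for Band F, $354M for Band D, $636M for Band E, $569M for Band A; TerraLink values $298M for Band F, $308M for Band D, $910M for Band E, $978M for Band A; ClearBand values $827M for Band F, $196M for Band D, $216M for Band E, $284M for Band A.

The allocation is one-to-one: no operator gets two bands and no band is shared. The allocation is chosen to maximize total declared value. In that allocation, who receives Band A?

Optimal: VistaNet→Band D ($594M), AzureWave→Band E ($636M), TerraLink→Band A ($978M), ClearBand→Band F ($827M) — total 594+636+978+827 = $3035M.
Column-greedy (each band in turn goes to its best remaining operator) gives $2900M, worse by 135.
Next-best assignment: VistaNet→Band D, AzureWave→Band A, TerraLink→Band E, ClearBand→Band F = $2900M.

TerraLink receives Band A.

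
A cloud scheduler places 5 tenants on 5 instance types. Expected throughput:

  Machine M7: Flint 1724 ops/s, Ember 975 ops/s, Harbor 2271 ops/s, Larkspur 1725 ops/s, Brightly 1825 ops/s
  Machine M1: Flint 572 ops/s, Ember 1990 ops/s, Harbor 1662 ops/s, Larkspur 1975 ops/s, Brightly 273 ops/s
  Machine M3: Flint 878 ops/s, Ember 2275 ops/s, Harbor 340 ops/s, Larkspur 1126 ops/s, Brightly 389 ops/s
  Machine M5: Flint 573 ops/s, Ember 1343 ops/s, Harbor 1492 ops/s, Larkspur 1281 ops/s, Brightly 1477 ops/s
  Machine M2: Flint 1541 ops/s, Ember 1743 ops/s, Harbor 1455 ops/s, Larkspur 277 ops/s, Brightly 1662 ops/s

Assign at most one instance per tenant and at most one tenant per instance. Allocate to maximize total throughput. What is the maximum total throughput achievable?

Maximum total: 9539 ops/s

Optimal: Flint→Machine M2 (1541 ops/s), Ember→Machine M3 (2275 ops/s), Harbor→Machine M7 (2271 ops/s), Larkspur→Machine M1 (1975 ops/s), Brightly→Machine M5 (1477 ops/s) — total 1541+2275+2271+1975+1477 = 9539 ops/s.
Column-greedy (each instance in turn goes to its best remaining tenant) gives 8405 ops/s, worse by 1134.
Swapping Larkspur↔Flint (Larkspur→Machine M2 277 ops/s, Flint→Machine M1 572 ops/s) loses 2667.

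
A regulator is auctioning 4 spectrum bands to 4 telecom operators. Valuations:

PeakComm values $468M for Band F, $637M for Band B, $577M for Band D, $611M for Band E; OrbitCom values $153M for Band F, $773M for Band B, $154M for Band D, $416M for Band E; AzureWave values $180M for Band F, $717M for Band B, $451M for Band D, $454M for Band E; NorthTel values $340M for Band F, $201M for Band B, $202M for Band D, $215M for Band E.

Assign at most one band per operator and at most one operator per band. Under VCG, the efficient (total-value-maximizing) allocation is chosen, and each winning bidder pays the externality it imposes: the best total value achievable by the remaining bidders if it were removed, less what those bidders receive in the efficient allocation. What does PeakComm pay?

PeakComm pays $3M.

Efficient allocation: PeakComm→Band E ($611M), OrbitCom→Band B ($773M), AzureWave→Band D ($451M), NorthTel→Band F ($340M); total welfare W = $2175M.
PeakComm receives Band E at value $611M, so the others get W − 611 = $1564M.
Without PeakComm: best allocation of the remaining 3 bidders over all 4 bands is OrbitCom→Band B ($773M), AzureWave→Band E ($454M), NorthTel→Band F ($340M), total $1567M.
VCG payment = (others' best without PeakComm) − (others' welfare with PeakComm) = 1567 − 1564 = $3M.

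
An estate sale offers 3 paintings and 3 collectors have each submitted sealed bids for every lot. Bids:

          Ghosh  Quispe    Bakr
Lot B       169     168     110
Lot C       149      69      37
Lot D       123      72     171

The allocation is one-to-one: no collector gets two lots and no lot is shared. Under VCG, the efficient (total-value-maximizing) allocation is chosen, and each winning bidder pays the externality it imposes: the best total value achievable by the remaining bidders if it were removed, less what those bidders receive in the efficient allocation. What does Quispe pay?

Efficient allocation: Ghosh→Lot C ($149), Quispe→Lot B ($168), Bakr→Lot D ($171); total welfare W = $488.
Quispe receives Lot B at value $168, so the others get W − 168 = $320.
Without Quispe: best allocation of the remaining 2 bidders over all 3 lots is Ghosh→Lot B ($169), Bakr→Lot D ($171), total $340.
VCG payment = (others' best without Quispe) − (others' welfare with Quispe) = 340 − 320 = $20.

Quispe pays $20.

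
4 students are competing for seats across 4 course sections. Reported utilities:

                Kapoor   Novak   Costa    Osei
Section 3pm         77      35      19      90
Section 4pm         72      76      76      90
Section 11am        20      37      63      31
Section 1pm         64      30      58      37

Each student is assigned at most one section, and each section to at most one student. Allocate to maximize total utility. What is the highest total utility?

Optimal: Kapoor→Section 1pm (64 points), Novak→Section 4pm (76 points), Costa→Section 11am (63 points), Osei→Section 3pm (90 points) — total 64+76+63+90 = 293 points.
Row-greedy (each student in turn takes its best remaining section) gives 253 points, worse by 40.
Next-best assignment: Kapoor→Section 1pm, Novak→Section 11am, Costa→Section 4pm, Osei→Section 3pm = 267 points.

Max total: 293 points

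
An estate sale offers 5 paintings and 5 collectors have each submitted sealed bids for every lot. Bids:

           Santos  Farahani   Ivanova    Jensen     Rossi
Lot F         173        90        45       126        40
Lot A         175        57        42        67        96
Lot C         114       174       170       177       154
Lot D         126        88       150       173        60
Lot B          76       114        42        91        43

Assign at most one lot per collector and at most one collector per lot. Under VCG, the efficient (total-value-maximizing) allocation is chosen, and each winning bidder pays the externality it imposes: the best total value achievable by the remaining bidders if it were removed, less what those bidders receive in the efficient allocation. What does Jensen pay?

Efficient allocation: Santos→Lot F ($173), Farahani→Lot B ($114), Ivanova→Lot C ($170), Jensen→Lot D ($173), Rossi→Lot A ($96); total welfare W = $726.
Jensen receives Lot D at value $173, so the others get W − 173 = $553.
Without Jensen: best allocation of the remaining 4 bidders over all 5 lots is Santos→Lot F ($173), Farahani→Lot C ($174), Ivanova→Lot D ($150), Rossi→Lot A ($96), total $593.
VCG payment = (others' best without Jensen) − (others' welfare with Jensen) = 593 − 553 = $40.

Jensen pays $40.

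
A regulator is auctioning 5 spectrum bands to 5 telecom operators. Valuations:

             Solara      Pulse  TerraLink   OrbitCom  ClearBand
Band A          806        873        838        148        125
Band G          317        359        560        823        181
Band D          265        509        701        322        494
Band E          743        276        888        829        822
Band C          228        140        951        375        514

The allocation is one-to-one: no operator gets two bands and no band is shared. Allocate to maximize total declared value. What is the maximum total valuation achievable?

Maximum total: $3911M

This is the linear assignment problem.
Optimal: Solara→Band A ($806M), Pulse→Band D ($509M), TerraLink→Band C ($951M), OrbitCom→Band G ($823M), ClearBand→Band E ($822M) — total 806+509+951+823+822 = $3911M.
Max-entry greedy (repeatedly take the single best remaining cell) gives $3464M, worse by 447.
Swapping Pulse↔Solara (Pulse→Band A $873M, Solara→Band D $265M) loses 177.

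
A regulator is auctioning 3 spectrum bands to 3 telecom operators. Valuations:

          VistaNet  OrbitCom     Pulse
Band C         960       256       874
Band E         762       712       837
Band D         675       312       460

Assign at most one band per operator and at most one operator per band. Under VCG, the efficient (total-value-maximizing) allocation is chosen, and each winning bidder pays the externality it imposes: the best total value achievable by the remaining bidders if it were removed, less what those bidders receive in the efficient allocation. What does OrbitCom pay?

OrbitCom pays $248M.

Efficient allocation: VistaNet→Band D ($675M), OrbitCom→Band E ($712M), Pulse→Band C ($874M); total welfare W = $2261M.
OrbitCom receives Band E at value $712M, so the others get W − 712 = $1549M.
Without OrbitCom: best allocation of the remaining 2 bidders over all 3 bands is VistaNet→Band C ($960M), Pulse→Band E ($837M), total $1797M.
VCG payment = (others' best without OrbitCom) − (others' welfare with OrbitCom) = 1797 − 1549 = $248M.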